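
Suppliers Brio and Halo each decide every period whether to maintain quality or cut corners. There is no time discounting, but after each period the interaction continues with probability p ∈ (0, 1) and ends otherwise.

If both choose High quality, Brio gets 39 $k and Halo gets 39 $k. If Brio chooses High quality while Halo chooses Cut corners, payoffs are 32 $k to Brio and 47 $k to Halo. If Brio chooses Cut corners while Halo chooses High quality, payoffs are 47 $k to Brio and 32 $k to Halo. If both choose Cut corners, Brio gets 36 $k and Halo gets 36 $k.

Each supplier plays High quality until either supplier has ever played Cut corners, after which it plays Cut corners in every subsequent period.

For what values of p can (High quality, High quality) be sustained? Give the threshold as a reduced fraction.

8/11

With no time discounting, the continuation probability p plays the role of the discount factor.
Grim-trigger IC: 39/(1−p) ≥ 47 + 36p/(1−p) ⇒ p ≥ (47−39)/(47−36) = 8/11.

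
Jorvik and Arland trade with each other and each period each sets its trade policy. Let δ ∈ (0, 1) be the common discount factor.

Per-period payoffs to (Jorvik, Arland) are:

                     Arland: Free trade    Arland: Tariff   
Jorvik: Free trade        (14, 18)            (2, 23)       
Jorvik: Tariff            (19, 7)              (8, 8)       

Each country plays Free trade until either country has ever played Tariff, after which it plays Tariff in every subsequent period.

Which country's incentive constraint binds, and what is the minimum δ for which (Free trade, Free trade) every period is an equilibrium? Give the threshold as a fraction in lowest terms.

Jorvik's threshold: (19−14)/(19−8) = 5/11.
Arland's threshold: (23−18)/(23−8) = 1/3.
5/11 > 1/3, so Jorvik binds and δ* = 5/11.

Jorvik; δ ≥ 5/11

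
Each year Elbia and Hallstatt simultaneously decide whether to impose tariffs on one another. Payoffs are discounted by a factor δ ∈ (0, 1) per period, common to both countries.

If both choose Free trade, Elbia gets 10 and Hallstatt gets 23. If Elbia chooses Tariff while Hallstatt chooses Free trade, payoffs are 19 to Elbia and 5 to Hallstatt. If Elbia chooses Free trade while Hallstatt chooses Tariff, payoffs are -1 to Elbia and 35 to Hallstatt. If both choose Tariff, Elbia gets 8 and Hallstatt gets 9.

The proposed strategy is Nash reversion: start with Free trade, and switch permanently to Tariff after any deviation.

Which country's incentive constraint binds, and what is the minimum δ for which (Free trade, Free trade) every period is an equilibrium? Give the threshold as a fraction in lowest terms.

Elbia; δ ≥ 9/11

Elbia: cooperation gives 10 each period; deviation gives 19 once then 8 forever.
  10/(1−δ) ≥ 19 + 8δ/(1−δ) ⇒ δ ≥ 9/11.
Hallstatt: cooperation gives 23 each period; deviation gives 35 once then 9 forever.
  δ ≥ 12/26 = 6/13.
Both must hold, so the binding constraint is Elbia's: δ ≥ 9/11.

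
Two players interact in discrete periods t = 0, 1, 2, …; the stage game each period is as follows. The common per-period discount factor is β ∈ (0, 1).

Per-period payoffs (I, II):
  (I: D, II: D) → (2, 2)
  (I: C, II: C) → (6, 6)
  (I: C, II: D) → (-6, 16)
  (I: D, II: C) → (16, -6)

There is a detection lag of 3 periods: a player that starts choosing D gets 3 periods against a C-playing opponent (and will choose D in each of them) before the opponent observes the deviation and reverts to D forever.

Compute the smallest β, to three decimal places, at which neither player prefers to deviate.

0.894

The best deviation is to choose D for all 3 undetected periods, earning 16 each, then 2 forever once detected.
Deviation value: 16(1−β^3)/(1−β) + 2β^3/(1−β); cooperation value: 6/(1−β).
IC: 6 ≥ 16(1−β^3) + 2β^3 = 16 − 14β^3.
So β^3 ≥ 10/14 = 5/7, giving β ≥ (5/7)^(1/3) ≈ 0.894.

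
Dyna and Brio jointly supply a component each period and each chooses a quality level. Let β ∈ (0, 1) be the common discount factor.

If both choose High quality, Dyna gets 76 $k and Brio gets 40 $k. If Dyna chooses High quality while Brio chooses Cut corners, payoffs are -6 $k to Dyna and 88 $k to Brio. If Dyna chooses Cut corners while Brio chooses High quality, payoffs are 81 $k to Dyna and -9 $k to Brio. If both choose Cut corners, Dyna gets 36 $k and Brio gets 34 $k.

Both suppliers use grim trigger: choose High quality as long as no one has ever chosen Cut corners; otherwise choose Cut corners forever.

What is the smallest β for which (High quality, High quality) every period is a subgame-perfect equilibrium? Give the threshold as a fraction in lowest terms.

Dyna's threshold: (81−76)/(81−36) = 1/9.
Brio's threshold: (88−40)/(88−34) = 8/9.
1/9 < 8/9, so Brio binds and β* = 8/9.

8/9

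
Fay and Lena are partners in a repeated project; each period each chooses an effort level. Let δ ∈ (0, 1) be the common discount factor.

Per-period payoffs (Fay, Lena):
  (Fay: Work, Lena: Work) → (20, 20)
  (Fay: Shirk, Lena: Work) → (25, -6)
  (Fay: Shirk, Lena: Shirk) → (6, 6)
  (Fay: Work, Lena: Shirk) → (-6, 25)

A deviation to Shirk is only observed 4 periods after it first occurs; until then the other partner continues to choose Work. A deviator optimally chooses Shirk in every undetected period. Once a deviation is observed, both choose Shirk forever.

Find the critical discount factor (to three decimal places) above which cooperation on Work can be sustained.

A deviator earns 25 for 4 periods, then 6 forever; cooperating earns 20 forever. Multiplying the IC by (1−δ):
20 ≥ 25(1−δ^4) + 6δ^4, so 19·δ^4 ≥ 5 and δ^4 ≥ 5/19.
δ ≥ (5/19)^(1/4) ≈ 0.716.

0.716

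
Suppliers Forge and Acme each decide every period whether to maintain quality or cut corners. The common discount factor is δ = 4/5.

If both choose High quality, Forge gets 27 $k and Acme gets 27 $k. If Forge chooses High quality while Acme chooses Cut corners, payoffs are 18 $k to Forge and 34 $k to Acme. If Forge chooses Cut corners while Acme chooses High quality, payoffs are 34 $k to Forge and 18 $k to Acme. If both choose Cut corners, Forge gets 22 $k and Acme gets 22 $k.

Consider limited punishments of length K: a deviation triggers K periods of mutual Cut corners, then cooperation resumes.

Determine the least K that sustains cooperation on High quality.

2

IC: δ(1−δ^K)/(1−δ) ≥ (34−27)/(27−22) = 7/5.
With δ = 4/5: need 1 − δ^K ≥ 7/5·(1−4/5)/(4/5), i.e. δ^K ≤ 0.6500.
Since (4/5)^1 = 0.8000 and (4/5)^2 = 0.6400, the smallest such K is 2.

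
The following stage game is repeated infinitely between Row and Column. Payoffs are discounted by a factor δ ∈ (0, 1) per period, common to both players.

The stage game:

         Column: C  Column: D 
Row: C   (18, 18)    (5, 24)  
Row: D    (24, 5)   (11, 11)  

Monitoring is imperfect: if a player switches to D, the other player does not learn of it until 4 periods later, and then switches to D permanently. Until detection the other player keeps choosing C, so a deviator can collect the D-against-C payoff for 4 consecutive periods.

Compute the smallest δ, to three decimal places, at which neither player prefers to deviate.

0.824

A deviator earns 24 for 4 periods, then 11 forever; cooperating earns 18 forever. Multiplying the IC by (1−δ):
18 ≥ 24(1−δ^4) + 11δ^4, so 13·δ^4 ≥ 6 and δ^4 ≥ 6/13.
δ ≥ (6/13)^(1/4) ≈ 0.824.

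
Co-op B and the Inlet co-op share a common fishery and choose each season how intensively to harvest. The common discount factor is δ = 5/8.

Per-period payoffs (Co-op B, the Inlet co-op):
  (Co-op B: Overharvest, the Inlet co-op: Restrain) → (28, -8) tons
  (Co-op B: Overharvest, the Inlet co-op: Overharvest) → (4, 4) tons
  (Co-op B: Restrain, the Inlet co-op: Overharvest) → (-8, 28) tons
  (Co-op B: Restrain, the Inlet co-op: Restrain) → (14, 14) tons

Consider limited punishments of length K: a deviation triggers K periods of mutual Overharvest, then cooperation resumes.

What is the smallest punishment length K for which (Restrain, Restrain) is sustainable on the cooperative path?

4

IC: δ(1−δ^K)/(1−δ) ≥ (28−14)/(14−4) = 7/5.
With δ = 5/8: need 1 − δ^K ≥ 7/5·(1−5/8)/(5/8), i.e. δ^K ≤ 0.1600.
Since (5/8)^3 = 0.2441 and (5/8)^4 = 0.1526, the smallest such K is 4.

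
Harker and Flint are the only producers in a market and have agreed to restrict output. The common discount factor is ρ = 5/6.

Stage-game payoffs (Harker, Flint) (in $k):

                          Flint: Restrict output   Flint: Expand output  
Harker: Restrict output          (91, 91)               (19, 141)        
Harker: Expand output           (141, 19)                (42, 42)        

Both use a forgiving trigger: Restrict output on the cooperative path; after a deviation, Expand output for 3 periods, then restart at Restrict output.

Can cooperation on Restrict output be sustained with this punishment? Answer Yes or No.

Yes

A one-shot deviation gives 141 now, then 42 for 3 periods, then back to 91.
Gain from deviating: (141−91) today; loss: (91−42) in each of the next 3 periods.
No-deviation condition: (91−42)(ρ+…+ρ^3) ≥ 141−91, i.e. ρ+…+ρ^3 ≥ 50/49.
At ρ = 5/6: ρ+…+ρ^3 = 2.1065 ≥ 1.0204.
So cooperation is sustainable.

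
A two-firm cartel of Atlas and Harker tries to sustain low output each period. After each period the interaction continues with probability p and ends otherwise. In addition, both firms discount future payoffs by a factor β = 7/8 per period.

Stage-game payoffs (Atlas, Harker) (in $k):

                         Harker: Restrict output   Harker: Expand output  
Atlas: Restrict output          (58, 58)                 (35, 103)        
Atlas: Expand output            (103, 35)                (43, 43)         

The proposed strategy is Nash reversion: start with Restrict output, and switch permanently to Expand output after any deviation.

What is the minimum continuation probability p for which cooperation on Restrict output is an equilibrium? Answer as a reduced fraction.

With continuation probability p and discount β, the effective per-period discount factor is βp.
Grim-trigger IC: βp ≥ (103−58)/(103−43) = 3/4.
So p ≥ (3/4)/(7/8) = 6/7.

6/7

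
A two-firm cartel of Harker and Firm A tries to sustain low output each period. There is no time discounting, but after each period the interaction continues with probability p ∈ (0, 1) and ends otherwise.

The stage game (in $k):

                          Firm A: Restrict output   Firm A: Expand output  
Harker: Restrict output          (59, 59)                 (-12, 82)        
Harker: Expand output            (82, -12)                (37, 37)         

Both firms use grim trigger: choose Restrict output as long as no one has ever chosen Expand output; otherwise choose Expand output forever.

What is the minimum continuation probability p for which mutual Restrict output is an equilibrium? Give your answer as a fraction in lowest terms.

Expected cooperation value is 59 + p·59 + p²·59 + … = 59/(1−p); deviation gives 82 + p·37/(1−p).
59 ≥ 82(1−p) + 37p ⇒ 45p ≥ 23 ⇒ p ≥ 23/45.

23/45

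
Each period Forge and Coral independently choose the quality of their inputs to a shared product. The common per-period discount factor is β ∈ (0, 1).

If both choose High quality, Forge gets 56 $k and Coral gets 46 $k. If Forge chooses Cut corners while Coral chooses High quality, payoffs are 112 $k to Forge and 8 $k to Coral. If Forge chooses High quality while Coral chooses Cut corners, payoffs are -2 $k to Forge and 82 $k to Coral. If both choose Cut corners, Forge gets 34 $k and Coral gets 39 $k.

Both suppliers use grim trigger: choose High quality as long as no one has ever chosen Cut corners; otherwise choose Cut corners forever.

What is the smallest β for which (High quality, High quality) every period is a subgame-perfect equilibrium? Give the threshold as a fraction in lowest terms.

For Forge: deviation gain 112−56 = 56, per-period punishment loss 56−34 = 22. IC gives β ≥ 56/78 = 28/39.
For Coral: gain 36, loss 7 per period, so β ≥ 36/43.
The tighter constraint is Coral's, so cooperation needs β ≥ 36/43.

36/43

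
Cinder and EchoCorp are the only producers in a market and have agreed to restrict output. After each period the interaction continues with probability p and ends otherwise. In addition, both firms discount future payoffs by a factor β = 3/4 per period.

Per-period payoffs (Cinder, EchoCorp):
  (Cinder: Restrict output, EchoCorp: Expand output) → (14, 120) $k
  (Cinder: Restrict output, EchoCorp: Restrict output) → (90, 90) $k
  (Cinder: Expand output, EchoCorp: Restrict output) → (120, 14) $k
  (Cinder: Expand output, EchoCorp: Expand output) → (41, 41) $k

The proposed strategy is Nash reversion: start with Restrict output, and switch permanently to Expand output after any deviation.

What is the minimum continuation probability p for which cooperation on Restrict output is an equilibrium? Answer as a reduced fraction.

40/79

With continuation probability p and discount β, the effective per-period discount factor is βp.
Grim-trigger IC: βp ≥ (120−90)/(120−41) = 30/79.
So p ≥ (30/79)/(3/4) = 40/79.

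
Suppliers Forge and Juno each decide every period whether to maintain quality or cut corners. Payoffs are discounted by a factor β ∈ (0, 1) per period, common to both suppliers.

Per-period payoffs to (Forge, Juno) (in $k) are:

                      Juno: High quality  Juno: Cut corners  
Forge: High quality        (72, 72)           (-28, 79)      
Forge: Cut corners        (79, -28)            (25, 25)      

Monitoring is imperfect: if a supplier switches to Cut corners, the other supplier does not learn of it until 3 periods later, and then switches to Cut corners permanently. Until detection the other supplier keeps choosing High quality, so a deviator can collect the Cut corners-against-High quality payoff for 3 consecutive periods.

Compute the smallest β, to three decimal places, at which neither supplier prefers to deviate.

0.506

Deviating for the 3 undetected periods gains 79−72 = 7 per period over cooperation, then loses 72−25 = 47 per period forever once punishment starts.
Gain: 7(1 + β + … + β^2); loss: 47·β^3/(1−β).
No profitable deviation ⇔ 7(1−β^3) ≤ 47·β^3, i.e. β^3 ≥ 7/(7+47) = 7/54.
Hence β ≥ (7/54)^(1/3) ≈ 0.506.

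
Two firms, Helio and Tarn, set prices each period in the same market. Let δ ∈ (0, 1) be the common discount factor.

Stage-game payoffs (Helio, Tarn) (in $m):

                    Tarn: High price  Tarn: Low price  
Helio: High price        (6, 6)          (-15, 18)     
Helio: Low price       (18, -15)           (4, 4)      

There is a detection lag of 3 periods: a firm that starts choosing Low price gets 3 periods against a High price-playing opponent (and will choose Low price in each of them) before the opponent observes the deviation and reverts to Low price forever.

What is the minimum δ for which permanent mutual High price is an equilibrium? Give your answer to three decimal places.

0.950

A deviator earns 18 for 3 periods, then 4 forever; cooperating earns 6 forever. Multiplying the IC by (1−δ):
6 ≥ 18(1−δ^3) + 4δ^3, so 14·δ^3 ≥ 12 and δ^3 ≥ 6/7.
δ ≥ (6/7)^(1/3) ≈ 0.950.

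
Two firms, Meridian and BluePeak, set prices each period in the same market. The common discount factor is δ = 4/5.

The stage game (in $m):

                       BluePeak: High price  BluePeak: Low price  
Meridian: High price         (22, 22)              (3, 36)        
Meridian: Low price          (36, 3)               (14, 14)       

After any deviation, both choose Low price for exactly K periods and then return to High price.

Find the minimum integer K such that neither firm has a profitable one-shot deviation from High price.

Need Σ_{k=1}^{K} δ^k ≥ (36−22)/(22−14) = 1.7500 at δ = 4/5.
At K = 2 the sum is 1.4400 < 1.7500; at K = 3 it is 1.9520 ≥ 1.7500.
So the minimum punishment length is K = 3.

3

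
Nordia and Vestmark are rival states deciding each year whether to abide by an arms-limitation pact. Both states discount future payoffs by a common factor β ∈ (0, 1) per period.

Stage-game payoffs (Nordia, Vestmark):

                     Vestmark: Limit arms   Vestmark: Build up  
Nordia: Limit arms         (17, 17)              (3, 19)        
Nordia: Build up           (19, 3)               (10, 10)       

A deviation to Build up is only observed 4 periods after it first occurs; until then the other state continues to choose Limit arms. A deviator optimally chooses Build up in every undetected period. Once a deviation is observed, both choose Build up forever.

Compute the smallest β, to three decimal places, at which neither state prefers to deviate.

0.687

Deviating for the 4 undetected periods gains 19−17 = 2 per period over cooperation, then loses 17−10 = 7 per period forever once punishment starts.
Gain: 2(1 + β + … + β^3); loss: 7·β^4/(1−β).
No profitable deviation ⇔ 2(1−β^4) ≤ 7·β^4, i.e. β^4 ≥ 2/(2+7) = 2/9.
Hence β ≥ (2/9)^(1/4) ≈ 0.687.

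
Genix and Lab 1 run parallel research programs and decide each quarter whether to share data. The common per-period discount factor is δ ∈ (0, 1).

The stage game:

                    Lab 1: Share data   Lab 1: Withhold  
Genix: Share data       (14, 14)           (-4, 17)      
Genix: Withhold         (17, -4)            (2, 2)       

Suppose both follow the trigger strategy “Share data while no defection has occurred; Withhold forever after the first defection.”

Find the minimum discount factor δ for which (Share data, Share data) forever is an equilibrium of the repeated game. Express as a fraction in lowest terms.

1/5

One-period gain from deviating is 17 − 14 = 3. The loss is 14 − 2 = 12 in every subsequent period, with present value 12·δ/(1−δ).
Deviation is unprofitable when 12·δ/(1−δ) ≥ 3, i.e. δ/(1−δ) ≥ 1/4.
Equivalently δ ≥ 3/(3+12) = 1/5.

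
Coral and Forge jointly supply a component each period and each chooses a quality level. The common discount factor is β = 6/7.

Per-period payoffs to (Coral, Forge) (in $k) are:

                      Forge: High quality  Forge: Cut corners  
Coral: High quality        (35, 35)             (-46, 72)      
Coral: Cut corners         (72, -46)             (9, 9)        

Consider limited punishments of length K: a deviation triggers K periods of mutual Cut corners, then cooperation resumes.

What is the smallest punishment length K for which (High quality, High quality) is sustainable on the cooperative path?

No profitable deviation requires (35−9)(β+…+β^K) ≥ 72−35, i.e. β+…+β^K ≥ 37/26 ≈ 1.4231.
With β = 6/7, the partial sums are K=1: 0.8571, K=2: 1.5918.
K = 2 is the first length at which the sum reaches 1.4231.

2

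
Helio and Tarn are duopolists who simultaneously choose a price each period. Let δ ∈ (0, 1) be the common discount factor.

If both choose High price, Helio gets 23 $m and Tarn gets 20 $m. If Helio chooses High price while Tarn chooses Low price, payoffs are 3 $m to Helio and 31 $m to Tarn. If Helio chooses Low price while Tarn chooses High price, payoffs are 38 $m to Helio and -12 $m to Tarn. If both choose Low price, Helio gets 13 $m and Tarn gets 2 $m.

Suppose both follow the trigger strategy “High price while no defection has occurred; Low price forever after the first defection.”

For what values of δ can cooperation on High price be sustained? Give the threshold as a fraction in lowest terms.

3/5

Helio: cooperation gives 23 each period; deviation gives 38 once then 13 forever.
  23/(1−δ) ≥ 38 + 13δ/(1−δ) ⇒ δ ≥ 15/25 = 3/5.
Tarn: cooperation gives 20 each period; deviation gives 31 once then 2 forever.
  δ ≥ 11/29.
Both must hold, so the binding constraint is Helio's: δ ≥ 3/5.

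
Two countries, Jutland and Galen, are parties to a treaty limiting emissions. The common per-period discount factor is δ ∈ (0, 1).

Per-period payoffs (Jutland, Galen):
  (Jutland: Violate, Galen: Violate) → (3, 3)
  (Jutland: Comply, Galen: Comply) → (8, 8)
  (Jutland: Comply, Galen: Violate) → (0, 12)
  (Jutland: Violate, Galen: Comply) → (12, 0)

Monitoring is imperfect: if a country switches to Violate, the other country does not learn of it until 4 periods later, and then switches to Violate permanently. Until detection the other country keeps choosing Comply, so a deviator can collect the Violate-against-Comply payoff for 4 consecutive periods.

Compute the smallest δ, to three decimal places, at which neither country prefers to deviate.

0.816

Deviating for the 4 undetected periods gains 12−8 = 4 per period over cooperation, then loses 8−3 = 5 per period forever once punishment starts.
Gain: 4(1 + δ + … + δ^3); loss: 5·δ^4/(1−δ).
No profitable deviation ⇔ 4(1−δ^4) ≤ 5·δ^4, i.e. δ^4 ≥ 4/(4+5) = 4/9.
Hence δ ≥ (4/9)^(1/4) ≈ 0.816.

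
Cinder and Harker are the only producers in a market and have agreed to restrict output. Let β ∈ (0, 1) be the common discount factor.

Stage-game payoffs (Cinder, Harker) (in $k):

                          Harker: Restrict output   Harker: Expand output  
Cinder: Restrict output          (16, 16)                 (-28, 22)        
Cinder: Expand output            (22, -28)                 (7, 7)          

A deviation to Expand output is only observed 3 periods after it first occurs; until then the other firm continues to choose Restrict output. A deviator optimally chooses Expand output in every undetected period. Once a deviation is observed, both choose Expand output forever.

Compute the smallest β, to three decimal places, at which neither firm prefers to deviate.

0.737

The best deviation is to choose Expand output for all 3 undetected periods, earning 22 each, then 7 forever once detected.
Deviation value: 22(1−β^3)/(1−β) + 7β^3/(1−β); cooperation value: 16/(1−β).
IC: 16 ≥ 22(1−β^3) + 7β^3 = 22 − 15β^3.
So β^3 ≥ 6/15 = 2/5, giving β ≥ (2/5)^(1/3) ≈ 0.737.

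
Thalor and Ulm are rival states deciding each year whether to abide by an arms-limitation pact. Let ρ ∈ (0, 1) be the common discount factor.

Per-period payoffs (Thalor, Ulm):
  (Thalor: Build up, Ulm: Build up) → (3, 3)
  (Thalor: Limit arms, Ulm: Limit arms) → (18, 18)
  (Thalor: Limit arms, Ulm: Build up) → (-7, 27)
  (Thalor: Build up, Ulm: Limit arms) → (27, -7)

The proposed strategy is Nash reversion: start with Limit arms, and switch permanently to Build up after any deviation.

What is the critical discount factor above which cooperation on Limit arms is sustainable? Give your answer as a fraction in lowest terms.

3/8

Cooperation forever yields 18 each period: 18/(1−ρ).
Deviating yields 27 once, then 3 forever: 27 + 3ρ/(1−ρ).
No profitable deviation requires 18/(1−ρ) ≥ 27 + 3ρ/(1−ρ).
Multiplying by (1−ρ): 18 ≥ 27(1−ρ) + 3ρ = 27 − 24ρ.
So 24ρ ≥ 9, i.e. ρ ≥ 9/24 = 3/8.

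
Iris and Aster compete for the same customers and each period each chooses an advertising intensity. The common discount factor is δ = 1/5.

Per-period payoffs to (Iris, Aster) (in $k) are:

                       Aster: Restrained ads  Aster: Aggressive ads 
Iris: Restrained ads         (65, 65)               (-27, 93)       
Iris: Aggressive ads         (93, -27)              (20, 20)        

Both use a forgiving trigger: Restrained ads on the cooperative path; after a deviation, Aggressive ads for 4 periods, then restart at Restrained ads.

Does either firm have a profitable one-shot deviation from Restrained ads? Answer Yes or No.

IC: δ+…+δ^4 ≥ (93−65)/(65−20) = 28/45.
At δ = 1/5: partial sum = 0.2496 < 0.6222. Cooperation not sustainable.

Yes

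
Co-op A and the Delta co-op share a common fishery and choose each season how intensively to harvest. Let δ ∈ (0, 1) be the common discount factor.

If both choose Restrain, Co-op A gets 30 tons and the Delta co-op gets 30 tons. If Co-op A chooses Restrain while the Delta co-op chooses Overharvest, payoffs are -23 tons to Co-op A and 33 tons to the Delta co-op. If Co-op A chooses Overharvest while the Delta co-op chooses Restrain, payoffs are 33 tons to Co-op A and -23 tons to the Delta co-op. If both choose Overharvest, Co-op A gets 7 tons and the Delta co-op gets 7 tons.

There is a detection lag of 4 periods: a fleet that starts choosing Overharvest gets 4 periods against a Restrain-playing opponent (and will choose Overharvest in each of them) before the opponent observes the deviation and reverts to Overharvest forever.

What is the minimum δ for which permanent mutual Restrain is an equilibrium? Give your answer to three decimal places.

The best deviation is to choose Overharvest for all 4 undetected periods, earning 33 each, then 7 forever once detected.
Deviation value: 33(1−δ^4)/(1−δ) + 7δ^4/(1−δ); cooperation value: 30/(1−δ).
IC: 30 ≥ 33(1−δ^4) + 7δ^4 = 33 − 26δ^4.
So δ^4 ≥ 3/26, giving δ ≥ (3/26)^(1/4) ≈ 0.583.

0.583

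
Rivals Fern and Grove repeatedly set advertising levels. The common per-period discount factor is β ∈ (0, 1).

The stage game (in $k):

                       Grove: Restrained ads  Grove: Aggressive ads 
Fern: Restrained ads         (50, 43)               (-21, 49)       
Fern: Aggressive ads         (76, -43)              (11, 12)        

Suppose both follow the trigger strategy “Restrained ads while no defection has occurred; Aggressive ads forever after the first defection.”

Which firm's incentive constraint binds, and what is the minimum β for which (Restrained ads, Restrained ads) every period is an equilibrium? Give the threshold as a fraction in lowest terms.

Fern; β ≥ 2/5

Fern: cooperation gives 50 each period; deviation gives 76 once then 11 forever.
  50/(1−β) ≥ 76 + 11β/(1−β) ⇒ β ≥ 26/65 = 2/5.
Grove: cooperation gives 43 each period; deviation gives 49 once then 12 forever.
  β ≥ 6/37.
Both must hold, so the binding constraint is Fern's: β ≥ 2/5.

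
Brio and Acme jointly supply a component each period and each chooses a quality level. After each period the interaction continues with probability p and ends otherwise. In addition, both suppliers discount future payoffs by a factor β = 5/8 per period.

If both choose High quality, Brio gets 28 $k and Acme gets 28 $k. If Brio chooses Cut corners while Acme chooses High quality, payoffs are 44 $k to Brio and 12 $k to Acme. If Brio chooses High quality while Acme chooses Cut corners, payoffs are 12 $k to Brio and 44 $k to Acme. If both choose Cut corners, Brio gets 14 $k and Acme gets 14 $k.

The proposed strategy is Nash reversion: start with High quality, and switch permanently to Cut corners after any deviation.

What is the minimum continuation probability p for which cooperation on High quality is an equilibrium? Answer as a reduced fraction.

With continuation probability p and discount β, the effective per-period discount factor is βp.
Grim-trigger IC: βp ≥ (44−28)/(44−14) = 8/15.
So p ≥ (8/15)/(5/8) = 64/75.

64/75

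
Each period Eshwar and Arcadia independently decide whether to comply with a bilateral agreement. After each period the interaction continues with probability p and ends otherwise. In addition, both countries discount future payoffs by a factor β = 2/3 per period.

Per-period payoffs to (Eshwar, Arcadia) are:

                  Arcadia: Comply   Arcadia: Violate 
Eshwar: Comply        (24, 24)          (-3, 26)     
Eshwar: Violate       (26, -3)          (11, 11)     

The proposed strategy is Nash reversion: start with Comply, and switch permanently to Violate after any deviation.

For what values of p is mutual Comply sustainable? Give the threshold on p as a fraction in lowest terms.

Expected continuation weight on next period's payoff is β·p = 2/3·p, which plays the role of the discount factor.
Cooperation requires 2/3·p ≥ (26−24)/(26−11) = 2/15, hence p ≥ 1/5.

1/5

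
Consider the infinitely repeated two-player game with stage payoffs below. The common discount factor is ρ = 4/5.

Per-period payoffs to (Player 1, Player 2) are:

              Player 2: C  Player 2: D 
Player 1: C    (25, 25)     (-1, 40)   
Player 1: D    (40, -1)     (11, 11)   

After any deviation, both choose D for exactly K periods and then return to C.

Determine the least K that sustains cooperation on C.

IC: ρ(1−ρ^K)/(1−ρ) ≥ (40−25)/(25−11) = 15/14.
With ρ = 4/5: need 1 − ρ^K ≥ 15/14·(1−4/5)/(4/5), i.e. ρ^K ≤ 0.7321.
Since (4/5)^1 = 0.8000 and (4/5)^2 = 0.6400, the smallest such K is 2.

2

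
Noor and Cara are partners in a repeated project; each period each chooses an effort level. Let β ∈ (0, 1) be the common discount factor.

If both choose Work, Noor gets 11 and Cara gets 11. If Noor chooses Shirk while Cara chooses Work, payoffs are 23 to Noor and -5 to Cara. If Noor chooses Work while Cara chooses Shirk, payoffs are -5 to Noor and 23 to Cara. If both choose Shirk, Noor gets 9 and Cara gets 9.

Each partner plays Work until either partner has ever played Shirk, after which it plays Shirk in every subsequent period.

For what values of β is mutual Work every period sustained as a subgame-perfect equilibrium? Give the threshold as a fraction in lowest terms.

Cooperation forever yields 11 each period: 11/(1−β).
Deviating yields 23 once, then 9 forever: 23 + 9β/(1−β).
No profitable deviation requires 11/(1−β) ≥ 23 + 9β/(1−β).
Multiplying by (1−β): 11 ≥ 23(1−β) + 9β = 23 − 14β.
So 14β ≥ 12, i.e. β ≥ 12/14 = 6/7.

6/7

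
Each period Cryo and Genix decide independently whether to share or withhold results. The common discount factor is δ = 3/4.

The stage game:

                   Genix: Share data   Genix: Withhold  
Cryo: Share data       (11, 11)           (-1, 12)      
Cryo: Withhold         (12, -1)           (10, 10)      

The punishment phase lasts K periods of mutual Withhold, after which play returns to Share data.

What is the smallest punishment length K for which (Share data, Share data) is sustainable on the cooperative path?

2

Need Σ_{k=1}^{K} δ^k ≥ (12−11)/(11−10) = 1.0000 at δ = 3/4.
At K = 1 the sum is 0.7500 < 1.0000; at K = 2 it is 1.3125 ≥ 1.0000.
So the minimum punishment length is K = 2.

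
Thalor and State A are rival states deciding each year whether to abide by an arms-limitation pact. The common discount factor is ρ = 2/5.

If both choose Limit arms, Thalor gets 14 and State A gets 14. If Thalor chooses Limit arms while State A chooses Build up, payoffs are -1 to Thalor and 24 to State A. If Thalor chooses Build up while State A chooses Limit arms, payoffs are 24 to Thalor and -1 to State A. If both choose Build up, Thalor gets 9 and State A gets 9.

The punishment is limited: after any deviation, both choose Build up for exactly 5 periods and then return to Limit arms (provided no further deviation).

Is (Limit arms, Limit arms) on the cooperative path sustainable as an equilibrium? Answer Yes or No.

No

IC: ρ+…+ρ^5 ≥ (24−14)/(14−9) = 2.
At ρ = 2/5: partial sum = 0.6598 < 2.0000. Cooperation not sustainable.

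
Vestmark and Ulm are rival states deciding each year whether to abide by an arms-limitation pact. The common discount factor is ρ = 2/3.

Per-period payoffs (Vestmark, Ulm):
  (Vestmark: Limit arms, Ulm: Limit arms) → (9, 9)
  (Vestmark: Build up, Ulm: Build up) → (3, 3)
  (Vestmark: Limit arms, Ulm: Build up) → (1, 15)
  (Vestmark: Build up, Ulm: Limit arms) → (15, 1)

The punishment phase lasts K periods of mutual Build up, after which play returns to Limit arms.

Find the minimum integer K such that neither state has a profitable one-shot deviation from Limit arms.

Need Σ_{k=1}^{K} ρ^k ≥ (15−9)/(9−3) = 1.0000 at ρ = 2/3.
At K = 1 the sum is 0.6667 < 1.0000; at K = 2 it is 1.1111 ≥ 1.0000.
So the minimum punishment length is K = 2.

2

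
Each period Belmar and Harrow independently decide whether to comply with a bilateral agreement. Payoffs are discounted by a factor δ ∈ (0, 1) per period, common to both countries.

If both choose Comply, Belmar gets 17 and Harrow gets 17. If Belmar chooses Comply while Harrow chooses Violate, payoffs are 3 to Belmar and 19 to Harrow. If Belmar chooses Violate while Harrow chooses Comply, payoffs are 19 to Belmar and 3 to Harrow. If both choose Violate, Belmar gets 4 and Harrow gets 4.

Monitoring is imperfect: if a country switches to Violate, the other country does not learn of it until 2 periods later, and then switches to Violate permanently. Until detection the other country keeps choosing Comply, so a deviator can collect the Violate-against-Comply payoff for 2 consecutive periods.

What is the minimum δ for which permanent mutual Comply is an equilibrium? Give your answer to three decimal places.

0.365

A deviator earns 19 for 2 periods, then 4 forever; cooperating earns 17 forever. Multiplying the IC by (1−δ):
17 ≥ 19(1−δ^2) + 4δ^2, so 15·δ^2 ≥ 2 and δ^2 ≥ 2/15.
δ ≥ (2/15)^(1/2) ≈ 0.365.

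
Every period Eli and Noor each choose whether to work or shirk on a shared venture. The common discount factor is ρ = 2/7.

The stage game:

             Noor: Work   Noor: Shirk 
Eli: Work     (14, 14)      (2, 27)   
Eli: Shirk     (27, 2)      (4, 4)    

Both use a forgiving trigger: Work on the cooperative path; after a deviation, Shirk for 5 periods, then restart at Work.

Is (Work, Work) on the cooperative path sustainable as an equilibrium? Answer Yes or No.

Comparing payoff streams over the 6 periods until play realigns: cooperate → 14(1+ρ+…+ρ^5); deviate → 27 + 4(ρ+…+ρ^5).
Cooperation is sustained iff (14−4)(ρ+…+ρ^5) ≥ 27−14.
ρ+…+ρ^5 = 2/7·(1−(2/7)^5)/(1−2/7) = 0.3992, and (27−14)/(14−4) = 1.3000.
0.3992 < 1.3000, so cooperation is not sustainable.

No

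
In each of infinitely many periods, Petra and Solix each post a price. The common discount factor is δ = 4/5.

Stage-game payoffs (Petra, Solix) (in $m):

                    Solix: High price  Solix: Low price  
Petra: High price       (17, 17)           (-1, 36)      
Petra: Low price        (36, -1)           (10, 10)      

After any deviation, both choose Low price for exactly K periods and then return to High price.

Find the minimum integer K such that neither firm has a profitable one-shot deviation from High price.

6

No profitable deviation requires (17−10)(δ+…+δ^K) ≥ 36−17, i.e. δ+…+δ^K ≥ 19/7 ≈ 2.7143.
With δ = 4/5, the partial sums are K=1: 0.8000, K=2: 1.4400, K=3: 1.9520, K=4: 2.3616, K=5: 2.6893, K=6: 2.9514.
K = 6 is the first length at which the sum reaches 2.7143.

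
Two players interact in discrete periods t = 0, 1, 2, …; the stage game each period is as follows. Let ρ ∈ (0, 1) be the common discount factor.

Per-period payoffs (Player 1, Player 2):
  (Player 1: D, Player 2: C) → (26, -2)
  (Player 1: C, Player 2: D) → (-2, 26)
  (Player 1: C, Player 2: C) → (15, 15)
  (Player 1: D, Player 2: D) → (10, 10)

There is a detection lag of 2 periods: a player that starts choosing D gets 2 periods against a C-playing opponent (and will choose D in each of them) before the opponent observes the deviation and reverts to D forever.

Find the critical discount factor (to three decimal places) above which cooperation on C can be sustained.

The best deviation is to choose D for all 2 undetected periods, earning 26 each, then 10 forever once detected.
Deviation value: 26(1−ρ^2)/(1−ρ) + 10ρ^2/(1−ρ); cooperation value: 15/(1−ρ).
IC: 15 ≥ 26(1−ρ^2) + 10ρ^2 = 26 − 16ρ^2.
So ρ^2 ≥ 11/16, giving ρ ≥ (11/16)^(1/2) ≈ 0.829.

0.829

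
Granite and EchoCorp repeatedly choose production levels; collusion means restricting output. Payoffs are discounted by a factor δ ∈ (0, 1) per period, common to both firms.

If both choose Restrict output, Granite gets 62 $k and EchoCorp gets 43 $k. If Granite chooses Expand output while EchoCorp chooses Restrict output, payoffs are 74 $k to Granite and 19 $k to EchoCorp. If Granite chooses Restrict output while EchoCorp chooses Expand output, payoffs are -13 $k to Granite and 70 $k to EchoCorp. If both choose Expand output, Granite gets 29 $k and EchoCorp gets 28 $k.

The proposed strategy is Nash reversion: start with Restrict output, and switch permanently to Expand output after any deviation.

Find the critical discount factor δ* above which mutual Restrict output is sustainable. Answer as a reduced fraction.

Granite: cooperation gives 62 each period; deviation gives 74 once then 29 forever.
  62/(1−δ) ≥ 74 + 29δ/(1−δ) ⇒ δ ≥ 12/45 = 4/15.
EchoCorp: cooperation gives 43 each period; deviation gives 70 once then 28 forever.
  δ ≥ 27/42 = 9/14.
Both must hold, so the binding constraint is EchoCorp's: δ ≥ 9/14.

9/14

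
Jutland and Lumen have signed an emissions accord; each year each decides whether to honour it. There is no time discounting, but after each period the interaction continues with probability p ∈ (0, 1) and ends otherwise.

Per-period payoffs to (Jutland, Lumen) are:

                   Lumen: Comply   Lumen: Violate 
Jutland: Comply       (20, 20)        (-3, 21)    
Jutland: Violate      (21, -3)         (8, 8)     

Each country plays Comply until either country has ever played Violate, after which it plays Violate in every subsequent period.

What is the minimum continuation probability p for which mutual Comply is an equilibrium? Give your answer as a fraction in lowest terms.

Expected cooperation value is 20 + p·20 + p²·20 + … = 20/(1−p); deviation gives 21 + p·8/(1−p).
20 ≥ 21(1−p) + 8p ⇒ 13p ≥ 1 ⇒ p ≥ 1/13.

1/13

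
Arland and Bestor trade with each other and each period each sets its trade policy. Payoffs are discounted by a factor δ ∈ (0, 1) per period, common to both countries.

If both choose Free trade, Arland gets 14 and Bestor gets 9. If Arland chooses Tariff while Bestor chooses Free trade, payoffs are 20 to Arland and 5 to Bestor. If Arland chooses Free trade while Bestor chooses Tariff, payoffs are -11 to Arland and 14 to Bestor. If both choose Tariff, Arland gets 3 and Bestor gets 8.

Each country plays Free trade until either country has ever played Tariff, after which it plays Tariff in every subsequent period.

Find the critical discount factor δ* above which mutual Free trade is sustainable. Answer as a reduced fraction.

For Arland: deviation gain 20−14 = 6, per-period punishment loss 14−3 = 11. IC gives δ ≥ 6/17.
For Bestor: gain 5, loss 1 per period, so δ ≥ 5/6.
The tighter constraint is Bestor's, so cooperation needs δ ≥ 5/6.

5/6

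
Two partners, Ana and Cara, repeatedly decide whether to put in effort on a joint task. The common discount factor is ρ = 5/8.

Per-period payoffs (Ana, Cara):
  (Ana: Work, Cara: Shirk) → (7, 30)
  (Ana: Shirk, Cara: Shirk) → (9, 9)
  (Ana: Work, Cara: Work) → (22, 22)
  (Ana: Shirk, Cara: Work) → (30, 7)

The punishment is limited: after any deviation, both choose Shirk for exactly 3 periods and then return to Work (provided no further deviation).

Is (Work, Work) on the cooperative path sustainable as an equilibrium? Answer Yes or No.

Yes

Comparing payoff streams over the 4 periods until play realigns: cooperate → 22(1+ρ+…+ρ^3); deviate → 30 + 9(ρ+…+ρ^3).
Cooperation is sustained iff (22−9)(ρ+…+ρ^3) ≥ 30−22.
ρ+…+ρ^3 = 5/8·(1−(5/8)^3)/(1−5/8) = 1.2598, and (30−22)/(22−9) = 0.6154.
1.2598 ≥ 0.6154, so cooperation is sustainable.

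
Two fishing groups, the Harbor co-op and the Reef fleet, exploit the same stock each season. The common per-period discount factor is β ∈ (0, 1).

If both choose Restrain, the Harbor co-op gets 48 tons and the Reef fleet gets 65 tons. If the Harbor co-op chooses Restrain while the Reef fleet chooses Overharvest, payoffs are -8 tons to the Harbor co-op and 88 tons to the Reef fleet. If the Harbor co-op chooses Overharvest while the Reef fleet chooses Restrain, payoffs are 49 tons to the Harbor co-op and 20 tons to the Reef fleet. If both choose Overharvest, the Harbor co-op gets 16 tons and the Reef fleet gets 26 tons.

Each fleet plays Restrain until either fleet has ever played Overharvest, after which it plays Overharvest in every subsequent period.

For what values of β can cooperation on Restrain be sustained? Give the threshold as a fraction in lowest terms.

the Harbor co-op's threshold: (49−48)/(49−16) = 1/33.
the Reef fleet's threshold: (88−65)/(88−26) = 23/62.
1/33 < 23/62, so the Reef fleet binds and β* = 23/62.

23/62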